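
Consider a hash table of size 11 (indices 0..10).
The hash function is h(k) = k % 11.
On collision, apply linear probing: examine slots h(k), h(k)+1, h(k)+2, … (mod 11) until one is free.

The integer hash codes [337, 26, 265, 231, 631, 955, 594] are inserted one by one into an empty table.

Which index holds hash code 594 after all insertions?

Insert 337: h=7, slot 7 empty → index 7.
Insert 26: h=4, slot 4 empty → index 4.
Insert 265: h=1, slot 1 empty → index 1.
Insert 231: h=0, slot 0 empty → index 0.
Insert 631: h=4, slot 4 occupied → index 5.
Insert 955: h=9, slot 9 empty → index 9.
Insert 594: h=0, slots 0,1 occupied → index 2.
Table: [231, 265, 594, —, 26, 631, —, 337, —, 955, —]

2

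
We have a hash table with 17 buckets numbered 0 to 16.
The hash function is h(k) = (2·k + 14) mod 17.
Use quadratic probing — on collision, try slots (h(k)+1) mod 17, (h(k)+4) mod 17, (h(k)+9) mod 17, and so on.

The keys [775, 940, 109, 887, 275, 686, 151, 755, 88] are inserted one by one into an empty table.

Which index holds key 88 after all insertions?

Insert 775: h=0, slot 0 empty => index 0.
Insert 940: h=7, slot 7 empty => index 7.
Insert 109: h=11, slot 11 empty => index 11.
Insert 887: h=3, slot 3 empty => index 3.
Insert 275: h=3, slot 3 occupied => index 4.
Insert 686: h=9, slot 9 empty => index 9.
Insert 151: h=10, slot 10 empty => index 10.
Insert 755: h=11, slot 11 occupied => index 12.
Insert 88: h=3, slots 3,4,7,12 occupied => index 2.
Table: [775, ., 88, 887, 275, ., ., 940, ., 686, 151, 109, 755, ., ., ., .]

2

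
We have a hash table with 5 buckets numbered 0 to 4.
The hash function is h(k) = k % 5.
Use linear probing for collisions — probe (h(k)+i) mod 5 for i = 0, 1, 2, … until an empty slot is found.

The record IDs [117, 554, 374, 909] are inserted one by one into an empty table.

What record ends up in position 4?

117 hashes to 2; slot 2 is free => place at 2.
554 hashes to 4; slot 4 is free => place at 4.
374 hashes to 4; 4 taken => place at 0.
909 hashes to 4; 4,0 taken => place at 1.
Table: [374, 909, 117, ∅, 554]

554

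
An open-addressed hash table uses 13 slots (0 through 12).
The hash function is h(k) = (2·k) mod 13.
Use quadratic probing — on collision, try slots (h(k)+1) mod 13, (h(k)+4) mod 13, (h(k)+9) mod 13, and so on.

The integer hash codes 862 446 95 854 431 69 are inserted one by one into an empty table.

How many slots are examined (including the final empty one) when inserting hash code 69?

5

Insert 862: h=8, slot 8 empty => index 8.
Insert 446: h=8, slot 8 occupied => index 9.
Insert 95: h=8, slots 8,9 occupied => index 12.
Insert 854: h=5, slot 5 empty => index 5.
Insert 431: h=4, slot 4 empty => index 4.
Insert 69: h=8, slots 8,9,12,4 occupied => index 11.
Table: [∅, ∅, ∅, ∅, 431, 854, ∅, ∅, 862, 446, ∅, 69, 95]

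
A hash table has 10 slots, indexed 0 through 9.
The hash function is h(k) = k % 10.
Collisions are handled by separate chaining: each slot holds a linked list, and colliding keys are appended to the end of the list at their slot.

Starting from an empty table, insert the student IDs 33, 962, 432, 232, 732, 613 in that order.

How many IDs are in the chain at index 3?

2

33 -> bucket 3
962 -> bucket 2
432 -> bucket 2 (collision)
232 -> bucket 2 (collision)
732 -> bucket 2 (collision)
613 -> bucket 3 (collision)
Final buckets:
0: —
1: —
2: 962 -> 432 -> 232 -> 732
3: 33 -> 613
4: —
5: —
6: —
7: —
8: —
9: —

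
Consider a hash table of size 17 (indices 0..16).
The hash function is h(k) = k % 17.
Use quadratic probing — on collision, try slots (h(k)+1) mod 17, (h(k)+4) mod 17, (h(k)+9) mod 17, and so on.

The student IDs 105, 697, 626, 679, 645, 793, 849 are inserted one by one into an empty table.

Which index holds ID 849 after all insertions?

Insert 105: h=3, slot 3 empty -> index 3.
Insert 697: h=0, slot 0 empty -> index 0.
Insert 626: h=14, slot 14 empty -> index 14.
Insert 679: h=16, slot 16 empty -> index 16.
Insert 645: h=16, slots 16,0,3 occupied -> index 8.
Insert 793: h=11, slot 11 empty -> index 11.
Insert 849: h=16, slots 16,0,3,8 occupied -> index 15.
Table: [697, ∅, ∅, 105, ∅, ∅, ∅, ∅, 645, ∅, ∅, 793, ∅, ∅, 626, 849, 679]

15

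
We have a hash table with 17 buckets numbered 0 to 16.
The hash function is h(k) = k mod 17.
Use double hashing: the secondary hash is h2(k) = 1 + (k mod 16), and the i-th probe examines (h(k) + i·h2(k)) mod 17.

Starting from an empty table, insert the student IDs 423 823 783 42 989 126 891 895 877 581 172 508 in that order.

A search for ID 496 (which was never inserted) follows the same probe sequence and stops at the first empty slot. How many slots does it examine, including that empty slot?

2

Insert 423: h=15, slot 15 empty → index 15.
Insert 823: h=7, slot 7 empty → index 7.
Insert 783: h=1, slot 1 empty → index 1.
Insert 42: h=8, slot 8 empty → index 8.
Insert 989: h=3, slot 3 empty → index 3.
Insert 126: h=7, h2=15, slot 7 occupied → index 5.
Insert 891: h=7, h2=12, slot 7 occupied → index 2.
Insert 895: h=11, slot 11 empty → index 11.
Insert 877: h=10, slot 10 empty → index 10.
Insert 581: h=3, h2=6, slot 3 occupied → index 9.
Insert 172: h=2, h2=13, slots 2,15,11,7,3 occupied → index 16.
Insert 508: h=15, h2=13, slots 15,11,7,3,16 occupied → index 12.
Table: [_, 783, 891, 989, _, 126, _, 823, 42, 581, 877, 895, 508, _, _, 423, 172]
Lookup 496: h=3, h2=1, probe 3,4 → slot 4 empty, not found.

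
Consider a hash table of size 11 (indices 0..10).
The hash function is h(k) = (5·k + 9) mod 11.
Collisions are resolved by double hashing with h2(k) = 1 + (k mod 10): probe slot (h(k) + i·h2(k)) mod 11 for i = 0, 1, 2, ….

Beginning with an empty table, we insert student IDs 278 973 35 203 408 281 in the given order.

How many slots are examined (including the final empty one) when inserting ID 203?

2

278: h=2 => slot 2
973: h=1 => slot 1
35: h=8 => slot 8
203: h=1, h2=4, probe 1,5 => slot 5
408: h=3 => slot 3
281: h=6 => slot 6
Table: [., 973, 278, 408, ., 203, 281, ., 35, ., .]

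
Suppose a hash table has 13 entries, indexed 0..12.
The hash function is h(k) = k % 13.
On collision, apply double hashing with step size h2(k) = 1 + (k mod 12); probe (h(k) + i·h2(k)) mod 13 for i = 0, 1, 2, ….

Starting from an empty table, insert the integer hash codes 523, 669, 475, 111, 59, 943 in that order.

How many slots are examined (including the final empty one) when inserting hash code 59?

3

523: h=3 -> slot 3
669: h=6 -> slot 6
475: h=7 -> slot 7
111: h=7, h2=4, probe 7,11 -> slot 11
59: h=7, h2=12, probe 7,6,5 -> slot 5
943: h=7, h2=8, probe 7,2 -> slot 2
Table: [., ., 943, 523, ., 59, 669, 475, ., ., ., 111, .]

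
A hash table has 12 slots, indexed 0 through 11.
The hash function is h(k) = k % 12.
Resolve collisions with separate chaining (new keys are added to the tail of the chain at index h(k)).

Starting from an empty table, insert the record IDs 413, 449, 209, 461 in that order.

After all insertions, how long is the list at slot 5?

Insert 413: h=5, bucket 5 empty -> new chain.
Insert 449: h=5, bucket 5 nonempty -> append to chain.
Insert 209: h=5, bucket 5 nonempty -> append to chain.
Insert 461: h=5, bucket 5 nonempty -> append to chain.
Final buckets:
0: _
1: _
2: _
3: _
4: _
5: 413 -> 449 -> 209 -> 461
6: _
7: _
8: _
9: _
10: _
11: _

4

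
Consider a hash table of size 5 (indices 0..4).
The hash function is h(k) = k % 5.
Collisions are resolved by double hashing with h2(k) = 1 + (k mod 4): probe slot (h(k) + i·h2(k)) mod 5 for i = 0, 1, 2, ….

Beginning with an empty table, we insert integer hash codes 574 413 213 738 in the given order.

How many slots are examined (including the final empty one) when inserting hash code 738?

574: h=4 -> slot 4
413: h=3 -> slot 3
213: h=3, h2=2, probe 3,0 -> slot 0
738: h=3, h2=3, probe 3,1 -> slot 1
Table: [213, 738, -, 413, 574]

2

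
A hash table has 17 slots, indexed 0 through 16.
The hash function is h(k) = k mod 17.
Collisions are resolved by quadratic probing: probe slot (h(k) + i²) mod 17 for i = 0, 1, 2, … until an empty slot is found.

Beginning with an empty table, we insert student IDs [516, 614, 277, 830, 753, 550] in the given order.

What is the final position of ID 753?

516: h=6 -> slot 6
614: h=2 -> slot 2
277: h=5 -> slot 5
830: h=14 -> slot 14
753: h=5, probe 5,6,9 -> slot 9
550: h=6, probe 6,7 -> slot 7
Table: [-, -, 614, -, -, 277, 516, 550, -, 753, -, -, -, -, 830, -, -]

9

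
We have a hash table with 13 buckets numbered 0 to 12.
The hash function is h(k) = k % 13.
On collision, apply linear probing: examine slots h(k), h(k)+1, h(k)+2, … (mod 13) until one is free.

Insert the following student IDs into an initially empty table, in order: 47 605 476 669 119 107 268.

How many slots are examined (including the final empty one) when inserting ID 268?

3

47: h=8 => slot 8
605: h=7 => slot 7
476: h=8, probe 8,9 => slot 9
669: h=6 => slot 6
119: h=2 => slot 2
107: h=3 => slot 3
268: h=8, probe 8,9,10 => slot 10
Table: [-, -, 119, 107, -, -, 669, 605, 47, 476, 268, -, -]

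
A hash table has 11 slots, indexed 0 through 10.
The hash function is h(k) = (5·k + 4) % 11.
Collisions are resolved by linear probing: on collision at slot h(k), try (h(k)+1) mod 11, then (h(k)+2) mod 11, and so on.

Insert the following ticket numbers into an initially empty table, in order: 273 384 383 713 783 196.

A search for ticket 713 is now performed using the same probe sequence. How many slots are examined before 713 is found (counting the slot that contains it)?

273: h=5 -> slot 5
384: h=10 -> slot 10
383: h=5, probe 5,6 -> slot 6
713: h=5, probe 5,6,7 -> slot 7
783: h=3 -> slot 3
196: h=5, probe 5,6,7,8 -> slot 8
Table: [—, —, —, 783, —, 273, 383, 713, 196, —, 384]
Lookup 713: h=5, probe 5,6,7 → found at 7.

3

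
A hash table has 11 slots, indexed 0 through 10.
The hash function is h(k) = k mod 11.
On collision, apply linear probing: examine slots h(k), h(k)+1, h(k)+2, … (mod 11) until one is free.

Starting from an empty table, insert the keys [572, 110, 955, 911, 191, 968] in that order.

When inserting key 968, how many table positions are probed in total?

3

572 hashes to 0; slot 0 is free => place at 0.
110 hashes to 0; 0 taken => place at 1.
955 hashes to 9; slot 9 is free => place at 9.
911 hashes to 9; 9 taken => place at 10.
191 hashes to 4; slot 4 is free => place at 4.
968 hashes to 0; 0,1 taken => place at 2.
Table: [572, 110, 968, ., 191, ., ., ., ., 955, 911]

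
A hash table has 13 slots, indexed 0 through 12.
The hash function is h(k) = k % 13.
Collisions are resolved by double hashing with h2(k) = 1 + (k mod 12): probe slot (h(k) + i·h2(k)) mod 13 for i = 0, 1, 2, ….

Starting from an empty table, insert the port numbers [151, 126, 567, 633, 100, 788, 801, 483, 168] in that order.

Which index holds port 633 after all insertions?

6

151: h=8 → slot 8
126: h=9 → slot 9
567: h=8, h2=4, probe 8,12 → slot 12
633: h=9, h2=10, probe 9,6 → slot 6
100: h=9, h2=5, probe 9,1 → slot 1
788: h=8, h2=9, probe 8,4 → slot 4
801: h=8, h2=10, probe 8,5 → slot 5
483: h=2 → slot 2
168: h=12, h2=1, probe 12,0 → slot 0
Table: [168, 100, 483, _, 788, 801, 633, _, 151, 126, _, _, 567]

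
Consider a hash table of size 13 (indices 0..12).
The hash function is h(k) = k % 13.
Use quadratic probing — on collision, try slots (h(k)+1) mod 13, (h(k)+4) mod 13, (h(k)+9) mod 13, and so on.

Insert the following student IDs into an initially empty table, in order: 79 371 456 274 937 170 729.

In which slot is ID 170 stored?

4

79: h=1 → slot 1
371: h=7 → slot 7
456: h=1, probe 1,2 → slot 2
274: h=1, probe 1,2,5 → slot 5
937: h=1, probe 1,2,5,10 → slot 10
170: h=1, probe 1,2,5,10,4 → slot 4
729: h=1, probe 1,2,5,10,4,0 → slot 0
Table: [729, 79, 456, —, 170, 274, —, 371, —, —, 937, —, —]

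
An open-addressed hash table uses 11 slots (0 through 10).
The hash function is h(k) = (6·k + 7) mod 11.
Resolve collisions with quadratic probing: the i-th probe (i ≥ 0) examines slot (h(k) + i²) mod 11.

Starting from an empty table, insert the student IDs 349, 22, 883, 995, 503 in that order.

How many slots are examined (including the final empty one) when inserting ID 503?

2

349 hashes to 0; slot 0 is free => place at 0.
22 hashes to 7; slot 7 is free => place at 7.
883 hashes to 3; slot 3 is free => place at 3.
995 hashes to 4; slot 4 is free => place at 4.
503 hashes to 0; 0 taken => place at 1.
Table: [349, 503, —, 883, 995, —, —, 22, —, —, —]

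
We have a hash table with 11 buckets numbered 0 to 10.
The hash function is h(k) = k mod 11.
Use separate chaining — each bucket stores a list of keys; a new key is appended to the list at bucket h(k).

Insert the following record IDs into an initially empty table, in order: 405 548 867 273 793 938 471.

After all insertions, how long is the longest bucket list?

405 -> bucket 9
548 -> bucket 9 (collision)
867 -> bucket 9 (collision)
273 -> bucket 9 (collision)
793 -> bucket 1
938 -> bucket 3
471 -> bucket 9 (collision)
Final buckets:
0: .
1: 793
2: .
3: 938
4: .
5: .
6: .
7: .
8: .
9: 405 -> 548 -> 867 -> 273 -> 471
10: .

5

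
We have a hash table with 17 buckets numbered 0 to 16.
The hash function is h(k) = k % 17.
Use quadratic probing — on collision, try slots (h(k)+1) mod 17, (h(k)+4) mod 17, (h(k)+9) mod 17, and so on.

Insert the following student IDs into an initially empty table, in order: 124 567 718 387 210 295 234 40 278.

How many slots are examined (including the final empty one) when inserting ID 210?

Insert 124: h=5, slot 5 empty => index 5.
Insert 567: h=6, slot 6 empty => index 6.
Insert 718: h=4, slot 4 empty => index 4.
Insert 387: h=13, slot 13 empty => index 13.
Insert 210: h=6, slot 6 occupied => index 7.
Insert 295: h=6, slots 6,7 occupied => index 10.
Insert 234: h=13, slot 13 occupied => index 14.
Insert 40: h=6, slots 6,7,10 occupied => index 15.
Insert 278: h=6, slots 6,7,10,15,5,14 occupied => index 8.
Table: [., ., ., ., 718, 124, 567, 210, 278, ., 295, ., ., 387, 234, 40, .]

2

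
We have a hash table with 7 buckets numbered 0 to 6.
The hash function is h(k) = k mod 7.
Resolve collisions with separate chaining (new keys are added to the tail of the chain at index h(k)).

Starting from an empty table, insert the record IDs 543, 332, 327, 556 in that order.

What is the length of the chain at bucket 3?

2

543 → bucket 4
332 → bucket 3
327 → bucket 5
556 → bucket 3 (collision)
Final buckets:
0: —
1: —
2: —
3: 332 -> 556
4: 543
5: 327
6: —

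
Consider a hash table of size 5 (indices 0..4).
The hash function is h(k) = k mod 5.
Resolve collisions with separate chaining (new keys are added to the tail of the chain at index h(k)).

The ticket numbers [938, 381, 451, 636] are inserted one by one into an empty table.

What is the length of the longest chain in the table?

3

Insert 938: h=3, bucket 3 empty → new chain.
Insert 381: h=1, bucket 1 empty → new chain.
Insert 451: h=1, bucket 1 nonempty → append to chain.
Insert 636: h=1, bucket 1 nonempty → append to chain.
Final buckets:
0: .
1: 381 -> 451 -> 636
2: .
3: 938
4: .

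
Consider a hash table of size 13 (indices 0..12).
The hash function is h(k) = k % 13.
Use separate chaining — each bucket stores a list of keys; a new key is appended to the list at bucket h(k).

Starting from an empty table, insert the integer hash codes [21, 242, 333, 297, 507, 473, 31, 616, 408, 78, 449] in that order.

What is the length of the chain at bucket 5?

4

Insert 21: h=8, bucket 8 empty -> new chain.
Insert 242: h=8, bucket 8 nonempty -> append to chain.
Insert 333: h=8, bucket 8 nonempty -> append to chain.
Insert 297: h=11, bucket 11 empty -> new chain.
Insert 507: h=0, bucket 0 empty -> new chain.
Insert 473: h=5, bucket 5 empty -> new chain.
Insert 31: h=5, bucket 5 nonempty -> append to chain.
Insert 616: h=5, bucket 5 nonempty -> append to chain.
Insert 408: h=5, bucket 5 nonempty -> append to chain.
Insert 78: h=0, bucket 0 nonempty -> append to chain.
Insert 449: h=7, bucket 7 empty -> new chain.
Final buckets:
0: 507 -> 78
1: .
2: .
3: .
4: .
5: 473 -> 31 -> 616 -> 408
6: .
7: 449
8: 21 -> 242 -> 333
9: .
10: .
11: 297
12: .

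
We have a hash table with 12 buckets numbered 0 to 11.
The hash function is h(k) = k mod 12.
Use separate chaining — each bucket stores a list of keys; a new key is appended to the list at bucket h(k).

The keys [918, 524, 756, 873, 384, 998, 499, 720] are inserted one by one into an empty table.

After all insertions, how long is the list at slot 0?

3

918 → bucket 6
524 → bucket 8
756 → bucket 0
873 → bucket 9
384 → bucket 0 (collision)
998 → bucket 2
499 → bucket 7
720 → bucket 0 (collision)
Final buckets:
0: 756 -> 384 -> 720
1: _
2: 998
3: _
4: _
5: _
6: 918
7: 499
8: 524
9: 873
10: _
11: _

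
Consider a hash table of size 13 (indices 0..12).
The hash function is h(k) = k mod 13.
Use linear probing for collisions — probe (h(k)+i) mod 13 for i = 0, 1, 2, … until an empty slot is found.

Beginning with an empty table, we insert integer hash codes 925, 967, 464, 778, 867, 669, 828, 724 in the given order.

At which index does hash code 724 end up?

925 hashes to 2; slot 2 is free -> place at 2.
967 hashes to 5; slot 5 is free -> place at 5.
464 hashes to 9; slot 9 is free -> place at 9.
778 hashes to 11; slot 11 is free -> place at 11.
867 hashes to 9; 9 taken -> place at 10.
669 hashes to 6; slot 6 is free -> place at 6.
828 hashes to 9; 9,10,11 taken -> place at 12.
724 hashes to 9; 9,10,11,12 taken -> place at 0.
Table: [724, ., 925, ., ., 967, 669, ., ., 464, 867, 778, 828]

0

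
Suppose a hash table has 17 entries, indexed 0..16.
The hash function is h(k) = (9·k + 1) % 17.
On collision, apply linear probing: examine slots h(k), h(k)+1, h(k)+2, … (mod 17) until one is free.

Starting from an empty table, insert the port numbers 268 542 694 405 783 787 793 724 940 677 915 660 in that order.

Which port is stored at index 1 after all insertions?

660

268: h=16 => slot 16
542: h=0 => slot 0
694: h=8 => slot 8
405: h=8, probe 8,9 => slot 9
783: h=10 => slot 10
787: h=12 => slot 12
793: h=15 => slot 15
724: h=6 => slot 6
940: h=12, probe 12,13 => slot 13
677: h=8, probe 8,9,10,11 => slot 11
915: h=8, probe 8,9,10,11,12,13,14 => slot 14
660: h=8, probe 8,9,10,11,12,13,14,15,16,0,1 => slot 1
Table: [542, 660, ∅, ∅, ∅, ∅, 724, ∅, 694, 405, 783, 677, 787, 940, 915, 793, 268]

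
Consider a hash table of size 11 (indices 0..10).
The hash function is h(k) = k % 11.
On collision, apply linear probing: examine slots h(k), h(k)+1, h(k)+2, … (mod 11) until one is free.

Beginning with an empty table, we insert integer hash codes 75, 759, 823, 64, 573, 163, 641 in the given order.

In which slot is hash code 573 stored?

2

75: h=9 -> slot 9
759: h=0 -> slot 0
823: h=9, probe 9,10 -> slot 10
64: h=9, probe 9,10,0,1 -> slot 1
573: h=1, probe 1,2 -> slot 2
163: h=9, probe 9,10,0,1,2,3 -> slot 3
641: h=3, probe 3,4 -> slot 4
Table: [759, 64, 573, 163, 641, —, —, —, —, 75, 823]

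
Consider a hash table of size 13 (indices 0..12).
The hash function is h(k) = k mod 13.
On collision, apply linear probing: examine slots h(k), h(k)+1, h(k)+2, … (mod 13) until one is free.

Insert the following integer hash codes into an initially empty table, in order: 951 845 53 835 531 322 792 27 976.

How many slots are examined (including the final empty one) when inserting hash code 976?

5

951 hashes to 2; slot 2 is free → place at 2.
845 hashes to 0; slot 0 is free → place at 0.
53 hashes to 1; slot 1 is free → place at 1.
835 hashes to 3; slot 3 is free → place at 3.
531 hashes to 11; slot 11 is free → place at 11.
322 hashes to 10; slot 10 is free → place at 10.
792 hashes to 12; slot 12 is free → place at 12.
27 hashes to 1; 1,2,3 taken → place at 4.
976 hashes to 1; 1,2,3,4 taken → place at 5.
Table: [845, 53, 951, 835, 27, 976, ∅, ∅, ∅, ∅, 322, 531, 792]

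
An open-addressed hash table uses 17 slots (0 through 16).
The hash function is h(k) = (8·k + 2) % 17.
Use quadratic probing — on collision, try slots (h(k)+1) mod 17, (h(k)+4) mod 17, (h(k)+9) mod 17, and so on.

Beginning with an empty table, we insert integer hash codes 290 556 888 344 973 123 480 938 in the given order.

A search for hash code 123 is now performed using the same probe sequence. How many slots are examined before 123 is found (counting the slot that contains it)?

4

Insert 290: h=10, slot 10 empty -> index 10.
Insert 556: h=13, slot 13 empty -> index 13.
Insert 888: h=0, slot 0 empty -> index 0.
Insert 344: h=0, slot 0 occupied -> index 1.
Insert 973: h=0, slots 0,1 occupied -> index 4.
Insert 123: h=0, slots 0,1,4 occupied -> index 9.
Insert 480: h=0, slots 0,1,4,9 occupied -> index 16.
Insert 938: h=9, slots 9,10,13,1 occupied -> index 8.
Table: [888, 344, -, -, 973, -, -, -, 938, 123, 290, -, -, 556, -, -, 480]
Lookup 123: h=0, probe 0,1,4,9 → found at 9.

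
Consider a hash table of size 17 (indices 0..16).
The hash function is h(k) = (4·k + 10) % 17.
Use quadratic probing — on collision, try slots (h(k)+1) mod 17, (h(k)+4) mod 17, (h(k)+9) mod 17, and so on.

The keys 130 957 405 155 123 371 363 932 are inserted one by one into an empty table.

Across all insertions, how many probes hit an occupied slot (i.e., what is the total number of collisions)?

3

Insert 130: h=3, slot 3 empty → index 3.
Insert 957: h=13, slot 13 empty → index 13.
Insert 405: h=15, slot 15 empty → index 15.
Insert 155: h=1, slot 1 empty → index 1.
Insert 123: h=9, slot 9 empty → index 9.
Insert 371: h=15, slot 15 occupied → index 16.
Insert 363: h=0, slot 0 empty → index 0.
Insert 932: h=15, slots 15,16 occupied → index 2.
Table: [363, 155, 932, 130, _, _, _, _, _, 123, _, _, _, 957, _, 405, 371]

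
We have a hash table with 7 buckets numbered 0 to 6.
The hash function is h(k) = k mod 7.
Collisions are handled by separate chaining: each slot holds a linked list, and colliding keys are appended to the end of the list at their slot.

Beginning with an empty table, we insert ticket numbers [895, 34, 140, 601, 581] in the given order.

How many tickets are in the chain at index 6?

3

Insert 895: h=6, bucket 6 empty -> new chain.
Insert 34: h=6, bucket 6 nonempty -> append to chain.
Insert 140: h=0, bucket 0 empty -> new chain.
Insert 601: h=6, bucket 6 nonempty -> append to chain.
Insert 581: h=0, bucket 0 nonempty -> append to chain.
Final buckets:
0: 140 -> 581
1: -
2: -
3: -
4: -
5: -
6: 895 -> 34 -> 601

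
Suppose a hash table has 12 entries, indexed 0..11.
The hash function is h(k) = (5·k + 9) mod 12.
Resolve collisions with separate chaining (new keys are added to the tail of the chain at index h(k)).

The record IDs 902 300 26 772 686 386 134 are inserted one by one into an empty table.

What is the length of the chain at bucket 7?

902 -> bucket 7
300 -> bucket 9
26 -> bucket 7 (collision)
772 -> bucket 5
686 -> bucket 7 (collision)
386 -> bucket 7 (collision)
134 -> bucket 7 (collision)
Final buckets:
0: _
1: _
2: _
3: _
4: _
5: 772
6: _
7: 902 -> 26 -> 686 -> 386 -> 134
8: _
9: 300
10: _
11: _

5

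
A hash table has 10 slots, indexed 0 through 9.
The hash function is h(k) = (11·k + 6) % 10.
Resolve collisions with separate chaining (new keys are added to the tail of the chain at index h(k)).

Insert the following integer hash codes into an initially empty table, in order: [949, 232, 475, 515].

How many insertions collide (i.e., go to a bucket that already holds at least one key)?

949 -> bucket 5
232 -> bucket 8
475 -> bucket 1
515 -> bucket 1 (collision)
Final buckets:
0: -
1: 475 -> 515
2: -
3: -
4: -
5: 949
6: -
7: -
8: 232
9: -

1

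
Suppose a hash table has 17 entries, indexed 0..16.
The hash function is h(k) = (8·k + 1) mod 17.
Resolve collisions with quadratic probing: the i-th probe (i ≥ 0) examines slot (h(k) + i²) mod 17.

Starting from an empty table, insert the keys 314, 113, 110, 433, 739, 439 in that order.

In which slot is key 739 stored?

Insert 314: h=14, slot 14 empty → index 14.
Insert 113: h=4, slot 4 empty → index 4.
Insert 110: h=14, slot 14 occupied → index 15.
Insert 433: h=14, slots 14,15 occupied → index 1.
Insert 739: h=14, slots 14,15,1 occupied → index 6.
Insert 439: h=11, slot 11 empty → index 11.
Table: [., 433, ., ., 113, ., 739, ., ., ., ., 439, ., ., 314, 110, .]

6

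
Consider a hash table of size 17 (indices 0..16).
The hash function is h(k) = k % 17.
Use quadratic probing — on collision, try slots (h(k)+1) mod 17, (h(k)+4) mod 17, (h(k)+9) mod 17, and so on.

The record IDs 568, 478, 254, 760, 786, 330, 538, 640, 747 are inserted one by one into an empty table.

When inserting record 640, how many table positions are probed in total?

568 hashes to 7; slot 7 is free → place at 7.
478 hashes to 2; slot 2 is free → place at 2.
254 hashes to 16; slot 16 is free → place at 16.
760 hashes to 12; slot 12 is free → place at 12.
786 hashes to 4; slot 4 is free → place at 4.
330 hashes to 7; 7 taken → place at 8.
538 hashes to 11; slot 11 is free → place at 11.
640 hashes to 11; 11,12 taken → place at 15.
747 hashes to 16; 16 taken → place at 0.
Table: [747, ∅, 478, ∅, 786, ∅, ∅, 568, 330, ∅, ∅, 538, 760, ∅, ∅, 640, 254]

3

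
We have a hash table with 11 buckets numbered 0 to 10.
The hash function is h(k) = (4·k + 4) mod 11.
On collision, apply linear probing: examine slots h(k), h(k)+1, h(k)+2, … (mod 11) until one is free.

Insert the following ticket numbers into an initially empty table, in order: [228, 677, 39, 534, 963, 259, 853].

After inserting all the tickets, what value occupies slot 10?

228: h=3 -> slot 3
677: h=6 -> slot 6
39: h=6, probe 6,7 -> slot 7
534: h=6, probe 6,7,8 -> slot 8
963: h=6, probe 6,7,8,9 -> slot 9
259: h=6, probe 6,7,8,9,10 -> slot 10
853: h=6, probe 6,7,8,9,10,0 -> slot 0
Table: [853, -, -, 228, -, -, 677, 39, 534, 963, 259]

259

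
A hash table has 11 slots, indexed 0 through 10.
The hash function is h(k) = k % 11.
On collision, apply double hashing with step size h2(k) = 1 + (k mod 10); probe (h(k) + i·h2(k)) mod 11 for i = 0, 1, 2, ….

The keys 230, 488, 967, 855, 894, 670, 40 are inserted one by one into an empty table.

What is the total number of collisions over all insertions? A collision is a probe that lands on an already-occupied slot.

230: h=10 -> slot 10
488: h=4 -> slot 4
967: h=10, h2=8, probe 10,7 -> slot 7
855: h=8 -> slot 8
894: h=3 -> slot 3
670: h=10, h2=1, probe 10,0 -> slot 0
40: h=7, h2=1, probe 7,8,9 -> slot 9
Table: [670, ., ., 894, 488, ., ., 967, 855, 40, 230]

4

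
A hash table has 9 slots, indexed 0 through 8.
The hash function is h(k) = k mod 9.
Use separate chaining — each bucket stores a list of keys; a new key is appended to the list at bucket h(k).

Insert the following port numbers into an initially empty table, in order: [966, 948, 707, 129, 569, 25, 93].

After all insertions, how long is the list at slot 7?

Insert 966: h=3, bucket 3 empty → new chain.
Insert 948: h=3, bucket 3 nonempty → append to chain.
Insert 707: h=5, bucket 5 empty → new chain.
Insert 129: h=3, bucket 3 nonempty → append to chain.
Insert 569: h=2, bucket 2 empty → new chain.
Insert 25: h=7, bucket 7 empty → new chain.
Insert 93: h=3, bucket 3 nonempty → append to chain.
Final buckets:
0: .
1: .
2: 569
3: 966 -> 948 -> 129 -> 93
4: .
5: 707
6: .
7: 25
8: .

1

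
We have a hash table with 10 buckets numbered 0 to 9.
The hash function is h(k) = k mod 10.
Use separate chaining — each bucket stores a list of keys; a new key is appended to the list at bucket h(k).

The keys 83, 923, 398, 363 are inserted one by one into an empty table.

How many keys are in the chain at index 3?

3

83 -> bucket 3
923 -> bucket 3 (collision)
398 -> bucket 8
363 -> bucket 3 (collision)
Final buckets:
0: -
1: -
2: -
3: 83 -> 923 -> 363
4: -
5: -
6: -
7: -
8: 398
9: -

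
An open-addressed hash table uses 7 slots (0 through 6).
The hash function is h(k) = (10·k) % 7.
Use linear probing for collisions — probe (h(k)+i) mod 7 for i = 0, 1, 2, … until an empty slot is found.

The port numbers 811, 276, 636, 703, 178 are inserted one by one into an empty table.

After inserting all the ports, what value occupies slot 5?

636

Insert 811: h=4, slot 4 empty → index 4.
Insert 276: h=2, slot 2 empty → index 2.
Insert 636: h=4, slot 4 occupied → index 5.
Insert 703: h=2, slot 2 occupied → index 3.
Insert 178: h=2, slots 2,3,4,5 occupied → index 6.
Table: [∅, ∅, 276, 703, 811, 636, 178]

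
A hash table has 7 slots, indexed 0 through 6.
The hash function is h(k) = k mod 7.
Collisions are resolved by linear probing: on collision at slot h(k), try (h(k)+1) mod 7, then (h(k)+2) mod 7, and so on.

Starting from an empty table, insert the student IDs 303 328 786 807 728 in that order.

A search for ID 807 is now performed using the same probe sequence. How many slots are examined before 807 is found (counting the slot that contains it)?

3

303: h=2 => slot 2
328: h=6 => slot 6
786: h=2, probe 2,3 => slot 3
807: h=2, probe 2,3,4 => slot 4
728: h=0 => slot 0
Table: [728, _, 303, 786, 807, _, 328]
Lookup 807: h=2, probe 2,3,4 → found at 4.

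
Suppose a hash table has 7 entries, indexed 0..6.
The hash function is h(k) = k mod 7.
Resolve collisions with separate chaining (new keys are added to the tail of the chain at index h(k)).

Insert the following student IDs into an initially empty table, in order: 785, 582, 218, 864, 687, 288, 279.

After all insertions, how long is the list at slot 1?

5

Insert 785: h=1, bucket 1 empty -> new chain.
Insert 582: h=1, bucket 1 nonempty -> append to chain.
Insert 218: h=1, bucket 1 nonempty -> append to chain.
Insert 864: h=3, bucket 3 empty -> new chain.
Insert 687: h=1, bucket 1 nonempty -> append to chain.
Insert 288: h=1, bucket 1 nonempty -> append to chain.
Insert 279: h=6, bucket 6 empty -> new chain.
Final buckets:
0: ∅
1: 785 -> 582 -> 218 -> 687 -> 288
2: ∅
3: 864
4: ∅
5: ∅
6: 279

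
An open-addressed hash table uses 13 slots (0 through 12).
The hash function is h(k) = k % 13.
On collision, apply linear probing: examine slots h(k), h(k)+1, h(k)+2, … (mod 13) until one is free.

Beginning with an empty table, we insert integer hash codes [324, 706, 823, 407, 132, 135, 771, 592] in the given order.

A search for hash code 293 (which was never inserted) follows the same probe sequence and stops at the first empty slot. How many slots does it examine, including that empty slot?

Insert 324: h=12, slot 12 empty -> index 12.
Insert 706: h=4, slot 4 empty -> index 4.
Insert 823: h=4, slot 4 occupied -> index 5.
Insert 407: h=4, slots 4,5 occupied -> index 6.
Insert 132: h=2, slot 2 empty -> index 2.
Insert 135: h=5, slots 5,6 occupied -> index 7.
Insert 771: h=4, slots 4,5,6,7 occupied -> index 8.
Insert 592: h=7, slots 7,8 occupied -> index 9.
Table: [-, -, 132, -, 706, 823, 407, 135, 771, 592, -, -, 324]
Lookup 293: h=7, probe 7,8,9,10 → slot 10 empty, not found.

4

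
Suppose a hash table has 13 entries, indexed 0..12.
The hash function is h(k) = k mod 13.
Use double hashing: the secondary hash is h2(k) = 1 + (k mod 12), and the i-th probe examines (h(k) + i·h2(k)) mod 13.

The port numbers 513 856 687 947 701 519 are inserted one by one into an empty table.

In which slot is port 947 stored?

513 hashes to 6; slot 6 is free → place at 6.
856 hashes to 11; slot 11 is free → place at 11.
687 hashes to 11, h2=4; 11 taken → place at 2.
947 hashes to 11, h2=12; 11 taken → place at 10.
701 hashes to 12; slot 12 is free → place at 12.
519 hashes to 12, h2=4; 12 taken → place at 3.
Table: [∅, ∅, 687, 519, ∅, ∅, 513, ∅, ∅, ∅, 947, 856, 701]

10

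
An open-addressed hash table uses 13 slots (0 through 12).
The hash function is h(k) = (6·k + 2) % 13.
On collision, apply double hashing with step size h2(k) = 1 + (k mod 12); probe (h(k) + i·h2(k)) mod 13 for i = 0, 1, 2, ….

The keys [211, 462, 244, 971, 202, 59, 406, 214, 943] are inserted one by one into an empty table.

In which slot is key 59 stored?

Insert 211: h=7, slot 7 empty → index 7.
Insert 462: h=5, slot 5 empty → index 5.
Insert 244: h=10, slot 10 empty → index 10.
Insert 971: h=4, slot 4 empty → index 4.
Insert 202: h=5, h2=11, slot 5 occupied → index 3.
Insert 59: h=5, h2=12, slots 5,4,3 occupied → index 2.
Insert 406: h=7, h2=11, slots 7,5,3 occupied → index 1.
Insert 214: h=12, slot 12 empty → index 12.
Insert 943: h=5, h2=8, slot 5 occupied → index 0.
Table: [943, 406, 59, 202, 971, 462, —, 211, —, —, 244, —, 214]

2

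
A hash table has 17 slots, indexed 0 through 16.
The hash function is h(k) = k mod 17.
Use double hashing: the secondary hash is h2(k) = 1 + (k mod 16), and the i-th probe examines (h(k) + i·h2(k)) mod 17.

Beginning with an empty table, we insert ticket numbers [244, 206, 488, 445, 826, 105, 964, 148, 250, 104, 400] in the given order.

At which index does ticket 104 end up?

244: h=6 -> slot 6
206: h=2 -> slot 2
488: h=12 -> slot 12
445: h=3 -> slot 3
826: h=10 -> slot 10
105: h=3, h2=10, probe 3,13 -> slot 13
964: h=12, h2=5, probe 12,0 -> slot 0
148: h=12, h2=5, probe 12,0,5 -> slot 5
250: h=12, h2=11, probe 12,6,0,11 -> slot 11
104: h=2, h2=9, probe 2,11,3,12,4 -> slot 4
400: h=9 -> slot 9
Table: [964, _, 206, 445, 104, 148, 244, _, _, 400, 826, 250, 488, 105, _, _, _]

4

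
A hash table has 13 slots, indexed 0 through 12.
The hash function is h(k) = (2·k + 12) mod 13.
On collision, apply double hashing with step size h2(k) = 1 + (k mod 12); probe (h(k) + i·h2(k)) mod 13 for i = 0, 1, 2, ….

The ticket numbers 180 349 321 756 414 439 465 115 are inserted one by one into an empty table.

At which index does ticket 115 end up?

180 hashes to 8; slot 8 is free => place at 8.
349 hashes to 8, h2=2; 8 taken => place at 10.
321 hashes to 4; slot 4 is free => place at 4.
756 hashes to 3; slot 3 is free => place at 3.
414 hashes to 8, h2=7; 8 taken => place at 2.
439 hashes to 6; slot 6 is free => place at 6.
465 hashes to 6, h2=10; 6,3 taken => place at 0.
115 hashes to 8, h2=8; 8,3 taken => place at 11.
Table: [465, ., 414, 756, 321, ., 439, ., 180, ., 349, 115, .]

11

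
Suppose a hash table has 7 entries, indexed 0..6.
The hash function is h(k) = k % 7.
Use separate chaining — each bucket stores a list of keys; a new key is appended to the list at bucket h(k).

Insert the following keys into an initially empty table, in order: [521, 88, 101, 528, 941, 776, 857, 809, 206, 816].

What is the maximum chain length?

6

521 -> bucket 3
88 -> bucket 4
101 -> bucket 3 (collision)
528 -> bucket 3 (collision)
941 -> bucket 3 (collision)
776 -> bucket 6
857 -> bucket 3 (collision)
809 -> bucket 4 (collision)
206 -> bucket 3 (collision)
816 -> bucket 4 (collision)
Final buckets:
0: -
1: -
2: -
3: 521 -> 101 -> 528 -> 941 -> 857 -> 206
4: 88 -> 809 -> 816
5: -
6: 776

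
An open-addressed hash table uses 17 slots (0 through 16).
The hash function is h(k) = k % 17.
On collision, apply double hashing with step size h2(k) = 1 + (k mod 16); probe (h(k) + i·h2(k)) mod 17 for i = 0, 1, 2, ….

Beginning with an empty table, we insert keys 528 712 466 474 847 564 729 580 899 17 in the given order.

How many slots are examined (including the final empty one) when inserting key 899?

528 hashes to 1; slot 1 is free → place at 1.
712 hashes to 15; slot 15 is free → place at 15.
466 hashes to 7; slot 7 is free → place at 7.
474 hashes to 15, h2=11; 15 taken → place at 9.
847 hashes to 14; slot 14 is free → place at 14.
564 hashes to 3; slot 3 is free → place at 3.
729 hashes to 15, h2=10; 15 taken → place at 8.
580 hashes to 2; slot 2 is free → place at 2.
899 hashes to 15, h2=4; 15,2 taken → place at 6.
17 hashes to 0; slot 0 is free → place at 0.
Table: [17, 528, 580, 564, —, —, 899, 466, 729, 474, —, —, —, —, 847, 712, —]

3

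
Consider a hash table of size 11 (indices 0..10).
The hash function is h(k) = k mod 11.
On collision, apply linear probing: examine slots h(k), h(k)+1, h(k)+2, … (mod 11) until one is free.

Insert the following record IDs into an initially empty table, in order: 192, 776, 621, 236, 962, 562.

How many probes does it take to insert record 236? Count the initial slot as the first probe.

192: h=5 -> slot 5
776: h=6 -> slot 6
621: h=5, probe 5,6,7 -> slot 7
236: h=5, probe 5,6,7,8 -> slot 8
962: h=5, probe 5,6,7,8,9 -> slot 9
562: h=1 -> slot 1
Table: [-, 562, -, -, -, 192, 776, 621, 236, 962, -]

4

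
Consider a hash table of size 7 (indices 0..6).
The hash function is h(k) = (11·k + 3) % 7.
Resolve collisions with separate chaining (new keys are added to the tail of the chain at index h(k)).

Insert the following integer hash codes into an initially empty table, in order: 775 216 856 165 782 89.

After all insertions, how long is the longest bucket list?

775 -> bucket 2
216 -> bucket 6
856 -> bucket 4
165 -> bucket 5
782 -> bucket 2 (collision)
89 -> bucket 2 (collision)
Final buckets:
0: -
1: -
2: 775 -> 782 -> 89
3: -
4: 856
5: 165
6: 216

3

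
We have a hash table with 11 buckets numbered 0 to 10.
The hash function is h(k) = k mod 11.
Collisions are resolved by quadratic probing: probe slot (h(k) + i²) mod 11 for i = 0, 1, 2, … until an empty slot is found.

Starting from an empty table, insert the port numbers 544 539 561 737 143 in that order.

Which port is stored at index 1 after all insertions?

544: h=5 -> slot 5
539: h=0 -> slot 0
561: h=0, probe 0,1 -> slot 1
737: h=0, probe 0,1,4 -> slot 4
143: h=0, probe 0,1,4,9 -> slot 9
Table: [539, 561, _, _, 737, 544, _, _, _, 143, _]

561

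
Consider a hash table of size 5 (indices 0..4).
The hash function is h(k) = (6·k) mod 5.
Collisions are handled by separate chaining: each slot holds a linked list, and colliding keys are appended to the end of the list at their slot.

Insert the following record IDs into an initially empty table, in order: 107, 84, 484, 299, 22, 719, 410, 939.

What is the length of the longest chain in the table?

Insert 107: h=2, bucket 2 empty -> new chain.
Insert 84: h=4, bucket 4 empty -> new chain.
Insert 484: h=4, bucket 4 nonempty -> append to chain.
Insert 299: h=4, bucket 4 nonempty -> append to chain.
Insert 22: h=2, bucket 2 nonempty -> append to chain.
Insert 719: h=4, bucket 4 nonempty -> append to chain.
Insert 410: h=0, bucket 0 empty -> new chain.
Insert 939: h=4, bucket 4 nonempty -> append to chain.
Final buckets:
0: 410
1: _
2: 107 -> 22
3: _
4: 84 -> 484 -> 299 -> 719 -> 939

5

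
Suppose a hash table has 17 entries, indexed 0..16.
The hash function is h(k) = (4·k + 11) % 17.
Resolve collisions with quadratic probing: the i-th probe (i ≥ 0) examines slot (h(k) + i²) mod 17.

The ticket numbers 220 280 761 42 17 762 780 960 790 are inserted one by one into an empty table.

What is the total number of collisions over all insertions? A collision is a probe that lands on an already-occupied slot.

220: h=7 => slot 7
280: h=9 => slot 9
761: h=12 => slot 12
42: h=9, probe 9,10 => slot 10
17: h=11 => slot 11
762: h=16 => slot 16
780: h=3 => slot 3
960: h=9, probe 9,10,13 => slot 13
790: h=9, probe 9,10,13,1 => slot 1
Table: [., 790, ., 780, ., ., ., 220, ., 280, 42, 17, 761, 960, ., ., 762]

6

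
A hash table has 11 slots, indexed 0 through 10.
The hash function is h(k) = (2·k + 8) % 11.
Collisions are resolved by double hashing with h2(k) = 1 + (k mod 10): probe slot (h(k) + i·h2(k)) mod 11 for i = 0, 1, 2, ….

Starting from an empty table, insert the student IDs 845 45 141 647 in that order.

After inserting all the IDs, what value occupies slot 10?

45

845 hashes to 4; slot 4 is free -> place at 4.
45 hashes to 10; slot 10 is free -> place at 10.
141 hashes to 4, h2=2; 4 taken -> place at 6.
647 hashes to 4, h2=8; 4 taken -> place at 1.
Table: [-, 647, -, -, 845, -, 141, -, -, -, 45]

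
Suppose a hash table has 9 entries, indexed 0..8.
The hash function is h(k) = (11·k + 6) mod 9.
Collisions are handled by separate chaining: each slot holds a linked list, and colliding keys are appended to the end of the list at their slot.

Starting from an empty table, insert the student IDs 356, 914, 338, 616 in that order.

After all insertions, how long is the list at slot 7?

Insert 356: h=7, bucket 7 empty → new chain.
Insert 914: h=7, bucket 7 nonempty → append to chain.
Insert 338: h=7, bucket 7 nonempty → append to chain.
Insert 616: h=5, bucket 5 empty → new chain.
Final buckets:
0: —
1: —
2: —
3: —
4: —
5: 616
6: —
7: 356 -> 914 -> 338
8: —

3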